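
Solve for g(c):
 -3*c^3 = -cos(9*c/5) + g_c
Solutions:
 g(c) = C1 - 3*c^4/4 + 5*sin(9*c/5)/9


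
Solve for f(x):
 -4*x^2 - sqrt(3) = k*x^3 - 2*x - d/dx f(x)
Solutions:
 f(x) = C1 + k*x^4/4 + 4*x^3/3 - x^2 + sqrt(3)*x


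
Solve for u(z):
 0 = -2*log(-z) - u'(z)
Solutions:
 u(z) = C1 - 2*z*log(-z) + 2*z


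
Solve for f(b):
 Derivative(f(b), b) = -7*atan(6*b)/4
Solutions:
 f(b) = C1 - 7*b*atan(6*b)/4 + 7*log(36*b^2 + 1)/48


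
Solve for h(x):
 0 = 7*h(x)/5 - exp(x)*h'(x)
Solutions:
 h(x) = C1*exp(-7*exp(-x)/5)


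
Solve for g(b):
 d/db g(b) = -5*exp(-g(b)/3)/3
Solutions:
 g(b) = 3*log(C1 - 5*b/9)


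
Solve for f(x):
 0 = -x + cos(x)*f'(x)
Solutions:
 f(x) = C1 + Integral(x/cos(x), x)


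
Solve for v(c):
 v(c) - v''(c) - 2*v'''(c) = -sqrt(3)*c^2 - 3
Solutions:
 v(c) = C1*exp(-c*((6*sqrt(78) + 53)^(-1/3) + 2 + (6*sqrt(78) + 53)^(1/3))/12)*sin(sqrt(3)*c*(-(6*sqrt(78) + 53)^(1/3) + (6*sqrt(78) + 53)^(-1/3))/12) + C2*exp(-c*((6*sqrt(78) + 53)^(-1/3) + 2 + (6*sqrt(78) + 53)^(1/3))/12)*cos(sqrt(3)*c*(-(6*sqrt(78) + 53)^(1/3) + (6*sqrt(78) + 53)^(-1/3))/12) + C3*exp(c*(-1 + (6*sqrt(78) + 53)^(-1/3) + (6*sqrt(78) + 53)^(1/3))/6) - sqrt(3)*c^2 - 2*sqrt(3) - 3


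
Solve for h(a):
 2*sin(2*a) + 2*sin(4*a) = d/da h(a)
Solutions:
 h(a) = C1 - cos(2*a) - cos(4*a)/2


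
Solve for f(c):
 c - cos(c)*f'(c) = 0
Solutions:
 f(c) = C1 + Integral(c/cos(c), c)


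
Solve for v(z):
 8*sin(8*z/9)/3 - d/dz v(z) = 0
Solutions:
 v(z) = C1 - 3*cos(8*z/9)


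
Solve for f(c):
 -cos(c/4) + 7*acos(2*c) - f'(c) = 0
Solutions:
 f(c) = C1 + 7*c*acos(2*c) - 7*sqrt(1 - 4*c^2)/2 - 4*sin(c/4)


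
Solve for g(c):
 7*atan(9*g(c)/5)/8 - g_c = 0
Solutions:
 Integral(1/atan(9*_y/5), (_y, g(c))) = C1 + 7*c/8


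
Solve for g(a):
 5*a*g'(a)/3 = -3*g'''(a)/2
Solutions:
 g(a) = C1 + Integral(C2*airyai(-30^(1/3)*a/3) + C3*airybi(-30^(1/3)*a/3), a)


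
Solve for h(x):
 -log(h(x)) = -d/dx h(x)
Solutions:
 li(h(x)) = C1 + x


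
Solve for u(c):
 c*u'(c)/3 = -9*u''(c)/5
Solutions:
 u(c) = C1 + C2*erf(sqrt(30)*c/18)


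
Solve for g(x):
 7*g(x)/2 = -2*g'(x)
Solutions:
 g(x) = C1*exp(-7*x/4)


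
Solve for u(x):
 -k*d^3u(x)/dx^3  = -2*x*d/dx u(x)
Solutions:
 u(x) = C1 + Integral(C2*airyai(2^(1/3)*x*(1/k)^(1/3)) + C3*airybi(2^(1/3)*x*(1/k)^(1/3)), x)


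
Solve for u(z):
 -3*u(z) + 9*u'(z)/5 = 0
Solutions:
 u(z) = C1*exp(5*z/3)


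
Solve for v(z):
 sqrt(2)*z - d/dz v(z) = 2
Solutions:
 v(z) = C1 + sqrt(2)*z^2/2 - 2*z


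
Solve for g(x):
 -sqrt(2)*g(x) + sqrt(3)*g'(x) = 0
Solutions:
 g(x) = C1*exp(sqrt(6)*x/3)


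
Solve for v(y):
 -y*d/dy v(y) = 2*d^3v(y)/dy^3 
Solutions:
 v(y) = C1 + Integral(C2*airyai(-2^(2/3)*y/2) + C3*airybi(-2^(2/3)*y/2), y)


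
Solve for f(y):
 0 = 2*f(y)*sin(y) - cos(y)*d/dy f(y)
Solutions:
 f(y) = C1/cos(y)^2


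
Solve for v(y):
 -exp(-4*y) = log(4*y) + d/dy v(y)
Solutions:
 v(y) = C1 - y*log(y) + y*(1 - 2*log(2)) + exp(-4*y)/4


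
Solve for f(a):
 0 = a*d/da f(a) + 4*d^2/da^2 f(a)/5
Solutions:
 f(a) = C1 + C2*erf(sqrt(10)*a/4)


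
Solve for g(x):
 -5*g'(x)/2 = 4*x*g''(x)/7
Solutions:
 g(x) = C1 + C2/x^(27/8)


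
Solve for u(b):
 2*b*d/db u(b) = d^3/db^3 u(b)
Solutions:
 u(b) = C1 + Integral(C2*airyai(2^(1/3)*b) + C3*airybi(2^(1/3)*b), b)


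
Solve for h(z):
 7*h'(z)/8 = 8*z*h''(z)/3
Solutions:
 h(z) = C1 + C2*z^(85/64)


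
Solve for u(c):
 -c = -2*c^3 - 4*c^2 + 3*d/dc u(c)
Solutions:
 u(c) = C1 + c^4/6 + 4*c^3/9 - c^2/6


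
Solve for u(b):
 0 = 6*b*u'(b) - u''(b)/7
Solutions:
 u(b) = C1 + C2*erfi(sqrt(21)*b)


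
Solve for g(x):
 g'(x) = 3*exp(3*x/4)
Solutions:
 g(x) = C1 + 4*exp(3*x/4)


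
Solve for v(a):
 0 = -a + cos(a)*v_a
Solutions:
 v(a) = C1 + Integral(a/cos(a), a)


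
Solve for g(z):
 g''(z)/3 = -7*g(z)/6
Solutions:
 g(z) = C1*sin(sqrt(14)*z/2) + C2*cos(sqrt(14)*z/2)


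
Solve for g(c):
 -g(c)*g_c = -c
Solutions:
 g(c) = -sqrt(C1 + c^2)
 g(c) = sqrt(C1 + c^2)


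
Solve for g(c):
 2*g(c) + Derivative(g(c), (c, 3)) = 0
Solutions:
 g(c) = C3*exp(-2^(1/3)*c) + (C1*sin(2^(1/3)*sqrt(3)*c/2) + C2*cos(2^(1/3)*sqrt(3)*c/2))*exp(2^(1/3)*c/2)


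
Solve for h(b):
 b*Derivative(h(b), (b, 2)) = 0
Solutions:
 h(b) = C1 + C2*b


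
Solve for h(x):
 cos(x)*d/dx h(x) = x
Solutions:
 h(x) = C1 + Integral(x/cos(x), x)


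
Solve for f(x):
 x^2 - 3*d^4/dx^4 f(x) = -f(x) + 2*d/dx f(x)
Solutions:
 f(x) = C1*exp(x*(-2^(2/3) + 2^(1/3) + 2)/6)*sin(2^(1/3)*sqrt(3)*x*(1 + 2^(1/3))/6) + C2*exp(x*(-2^(2/3) + 2^(1/3) + 2)/6)*cos(2^(1/3)*sqrt(3)*x*(1 + 2^(1/3))/6) + C3*exp(-x) + C4*exp(x*(-2^(1/3) + 1 + 2^(2/3))/3) - x^2 - 4*x - 8


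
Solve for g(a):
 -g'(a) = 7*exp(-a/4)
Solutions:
 g(a) = C1 + 28*exp(-a/4)


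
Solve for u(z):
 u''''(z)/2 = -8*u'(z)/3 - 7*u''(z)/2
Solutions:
 u(z) = C1 + C2*exp(-3^(1/3)*z*(-(24 + sqrt(1605))^(1/3) + 7*3^(1/3)/(24 + sqrt(1605))^(1/3))/6)*sin(3^(1/6)*z*(21/(24 + sqrt(1605))^(1/3) + 3^(2/3)*(24 + sqrt(1605))^(1/3))/6) + C3*exp(-3^(1/3)*z*(-(24 + sqrt(1605))^(1/3) + 7*3^(1/3)/(24 + sqrt(1605))^(1/3))/6)*cos(3^(1/6)*z*(21/(24 + sqrt(1605))^(1/3) + 3^(2/3)*(24 + sqrt(1605))^(1/3))/6) + C4*exp(3^(1/3)*z*(-(24 + sqrt(1605))^(1/3) + 7*3^(1/3)/(24 + sqrt(1605))^(1/3))/3)


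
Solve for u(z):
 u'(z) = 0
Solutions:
 u(z) = C1


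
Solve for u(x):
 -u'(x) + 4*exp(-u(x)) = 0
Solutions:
 u(x) = log(C1 + 4*x)


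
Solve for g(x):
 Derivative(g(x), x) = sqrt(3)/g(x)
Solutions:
 g(x) = -sqrt(C1 + 2*sqrt(3)*x)
 g(x) = sqrt(C1 + 2*sqrt(3)*x)


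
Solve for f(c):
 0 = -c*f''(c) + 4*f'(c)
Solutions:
 f(c) = C1 + C2*c^5


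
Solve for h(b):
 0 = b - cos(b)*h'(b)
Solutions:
 h(b) = C1 + Integral(b/cos(b), b)


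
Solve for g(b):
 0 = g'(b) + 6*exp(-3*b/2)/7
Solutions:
 g(b) = C1 + 4*exp(-3*b/2)/7


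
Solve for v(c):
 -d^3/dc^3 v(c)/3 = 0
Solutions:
 v(c) = C1 + C2*c + C3*c^2


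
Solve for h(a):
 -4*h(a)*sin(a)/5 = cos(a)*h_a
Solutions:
 h(a) = C1*cos(a)^(4/5)


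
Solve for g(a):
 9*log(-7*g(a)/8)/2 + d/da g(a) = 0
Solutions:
 2*Integral(1/(log(-_y) - 3*log(2) + log(7)), (_y, g(a)))/9 = C1 - a


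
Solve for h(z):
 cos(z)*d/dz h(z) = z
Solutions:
 h(z) = C1 + Integral(z/cos(z), z)


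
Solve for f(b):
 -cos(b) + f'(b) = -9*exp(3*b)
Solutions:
 f(b) = C1 - 3*exp(3*b) + sin(b)


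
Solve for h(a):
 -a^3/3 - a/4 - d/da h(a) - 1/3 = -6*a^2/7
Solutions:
 h(a) = C1 - a^4/12 + 2*a^3/7 - a^2/8 - a/3


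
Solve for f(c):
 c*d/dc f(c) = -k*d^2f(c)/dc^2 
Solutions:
 f(c) = C1 + C2*sqrt(k)*erf(sqrt(2)*c*sqrt(1/k)/2)


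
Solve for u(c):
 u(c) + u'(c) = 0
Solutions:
 u(c) = C1*exp(-c)


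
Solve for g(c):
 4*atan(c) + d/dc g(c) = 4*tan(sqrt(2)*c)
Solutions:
 g(c) = C1 - 4*c*atan(c) + 2*log(c^2 + 1) - 2*sqrt(2)*log(cos(sqrt(2)*c))


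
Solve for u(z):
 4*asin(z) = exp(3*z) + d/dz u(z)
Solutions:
 u(z) = C1 + 4*z*asin(z) + 4*sqrt(1 - z^2) - exp(3*z)/3


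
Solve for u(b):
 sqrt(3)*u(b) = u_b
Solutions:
 u(b) = C1*exp(sqrt(3)*b)


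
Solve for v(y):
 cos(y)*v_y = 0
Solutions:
 v(y) = C1


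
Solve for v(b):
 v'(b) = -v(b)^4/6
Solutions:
 v(b) = 2^(1/3)*(1/(C1 + b))^(1/3)
 v(b) = 2^(1/3)*(-1 - sqrt(3)*I)*(1/(C1 + b))^(1/3)/2
 v(b) = 2^(1/3)*(-1 + sqrt(3)*I)*(1/(C1 + b))^(1/3)/2


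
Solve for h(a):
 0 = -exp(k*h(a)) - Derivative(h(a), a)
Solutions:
 h(a) = Piecewise((log(1/(C1*k + a*k))/k, Ne(k, 0)), (nan, True))
 h(a) = Piecewise((C1 - a, Eq(k, 0)), (nan, True))


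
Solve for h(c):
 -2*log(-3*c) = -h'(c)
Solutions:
 h(c) = C1 + 2*c*log(-c) + 2*c*(-1 + log(3))


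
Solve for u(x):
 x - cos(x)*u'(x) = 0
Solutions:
 u(x) = C1 + Integral(x/cos(x), x)


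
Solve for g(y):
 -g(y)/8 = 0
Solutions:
 g(y) = 0


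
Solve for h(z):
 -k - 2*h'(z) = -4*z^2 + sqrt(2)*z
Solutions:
 h(z) = C1 - k*z/2 + 2*z^3/3 - sqrt(2)*z^2/4


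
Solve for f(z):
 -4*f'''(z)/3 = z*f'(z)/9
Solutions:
 f(z) = C1 + Integral(C2*airyai(-18^(1/3)*z/6) + C3*airybi(-18^(1/3)*z/6), z)


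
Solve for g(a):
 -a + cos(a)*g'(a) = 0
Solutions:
 g(a) = C1 + Integral(a/cos(a), a)


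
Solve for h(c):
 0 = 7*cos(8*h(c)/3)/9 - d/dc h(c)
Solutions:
 -7*c/9 - 3*log(sin(8*h(c)/3) - 1)/16 + 3*log(sin(8*h(c)/3) + 1)/16 = C1


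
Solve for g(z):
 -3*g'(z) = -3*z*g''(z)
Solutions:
 g(z) = C1 + C2*z^2


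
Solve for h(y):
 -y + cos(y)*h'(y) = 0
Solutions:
 h(y) = C1 + Integral(y/cos(y), y)


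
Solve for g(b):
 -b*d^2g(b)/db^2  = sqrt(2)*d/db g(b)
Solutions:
 g(b) = C1 + C2*b^(1 - sqrt(2))


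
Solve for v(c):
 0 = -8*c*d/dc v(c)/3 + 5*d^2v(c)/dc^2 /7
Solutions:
 v(c) = C1 + C2*erfi(2*sqrt(105)*c/15)


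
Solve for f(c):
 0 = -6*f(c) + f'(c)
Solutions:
 f(c) = C1*exp(6*c)


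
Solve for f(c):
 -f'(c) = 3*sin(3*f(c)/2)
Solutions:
 f(c) = -2*acos((-C1 - exp(9*c))/(C1 - exp(9*c)))/3 + 4*pi/3
 f(c) = 2*acos((-C1 - exp(9*c))/(C1 - exp(9*c)))/3


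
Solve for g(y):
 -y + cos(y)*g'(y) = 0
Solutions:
 g(y) = C1 + Integral(y/cos(y), y)


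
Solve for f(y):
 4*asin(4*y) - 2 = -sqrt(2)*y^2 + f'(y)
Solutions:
 f(y) = C1 + sqrt(2)*y^3/3 + 4*y*asin(4*y) - 2*y + sqrt(1 - 16*y^2)


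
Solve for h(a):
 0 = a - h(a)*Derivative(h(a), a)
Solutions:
 h(a) = -sqrt(C1 + a^2)
 h(a) = sqrt(C1 + a^2)


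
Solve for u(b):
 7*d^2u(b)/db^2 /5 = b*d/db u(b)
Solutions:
 u(b) = C1 + C2*erfi(sqrt(70)*b/14)


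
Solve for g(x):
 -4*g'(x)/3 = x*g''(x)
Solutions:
 g(x) = C1 + C2/x^(1/3)


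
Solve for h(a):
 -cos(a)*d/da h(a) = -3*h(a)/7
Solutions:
 h(a) = C1*(sin(a) + 1)^(3/14)/(sin(a) - 1)^(3/14)


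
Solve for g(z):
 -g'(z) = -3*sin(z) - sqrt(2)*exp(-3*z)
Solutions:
 g(z) = C1 - 3*cos(z) - sqrt(2)*exp(-3*z)/3


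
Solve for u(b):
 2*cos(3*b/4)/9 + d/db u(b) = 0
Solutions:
 u(b) = C1 - 8*sin(3*b/4)/27


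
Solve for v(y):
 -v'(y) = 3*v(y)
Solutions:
 v(y) = C1*exp(-3*y)


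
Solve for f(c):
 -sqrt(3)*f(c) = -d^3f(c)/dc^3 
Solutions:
 f(c) = C3*exp(3^(1/6)*c) + (C1*sin(3^(2/3)*c/2) + C2*cos(3^(2/3)*c/2))*exp(-3^(1/6)*c/2)


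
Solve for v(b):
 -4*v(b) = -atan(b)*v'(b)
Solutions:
 v(b) = C1*exp(4*Integral(1/atan(b), b))


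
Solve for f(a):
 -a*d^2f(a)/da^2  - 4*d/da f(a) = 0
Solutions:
 f(a) = C1 + C2/a^3


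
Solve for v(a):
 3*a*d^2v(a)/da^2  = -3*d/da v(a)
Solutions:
 v(a) = C1 + C2*log(a)


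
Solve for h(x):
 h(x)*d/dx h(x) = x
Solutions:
 h(x) = -sqrt(C1 + x^2)
 h(x) = sqrt(C1 + x^2)


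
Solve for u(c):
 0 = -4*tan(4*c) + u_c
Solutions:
 u(c) = C1 - log(cos(4*c))


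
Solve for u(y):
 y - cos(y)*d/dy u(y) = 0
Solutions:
 u(y) = C1 + Integral(y/cos(y), y)


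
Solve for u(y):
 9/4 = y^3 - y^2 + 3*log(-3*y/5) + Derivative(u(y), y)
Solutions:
 u(y) = C1 - y^4/4 + y^3/3 - 3*y*log(-y) + y*(-3*log(3) + 3*log(5) + 21/4)


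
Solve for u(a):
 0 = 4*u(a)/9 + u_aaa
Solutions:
 u(a) = C3*exp(-2^(2/3)*3^(1/3)*a/3) + (C1*sin(2^(2/3)*3^(5/6)*a/6) + C2*cos(2^(2/3)*3^(5/6)*a/6))*exp(2^(2/3)*3^(1/3)*a/6)


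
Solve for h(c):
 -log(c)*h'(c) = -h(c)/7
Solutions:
 h(c) = C1*exp(li(c)/7)


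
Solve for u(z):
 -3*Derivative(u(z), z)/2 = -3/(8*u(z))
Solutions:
 u(z) = -sqrt(C1 + 2*z)/2
 u(z) = sqrt(C1 + 2*z)/2


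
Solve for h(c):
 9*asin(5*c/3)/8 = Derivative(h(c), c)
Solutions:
 h(c) = C1 + 9*c*asin(5*c/3)/8 + 9*sqrt(9 - 25*c^2)/40


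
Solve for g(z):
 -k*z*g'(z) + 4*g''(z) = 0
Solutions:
 g(z) = Piecewise((-sqrt(2)*sqrt(pi)*C1*erf(sqrt(2)*z*sqrt(-k)/4)/sqrt(-k) - C2, (k > 0) | (k < 0)), (-C1*z - C2, True))


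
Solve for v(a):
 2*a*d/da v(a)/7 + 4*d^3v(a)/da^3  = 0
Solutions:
 v(a) = C1 + Integral(C2*airyai(-14^(2/3)*a/14) + C3*airybi(-14^(2/3)*a/14), a)


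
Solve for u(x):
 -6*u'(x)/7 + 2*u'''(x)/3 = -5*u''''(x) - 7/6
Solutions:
 u(x) = C1 + C2*exp(-x*(28*7^(1/3)/(135*sqrt(163689) + 54619)^(1/3) + 28 + 7^(2/3)*(135*sqrt(163689) + 54619)^(1/3))/630)*sin(sqrt(3)*7^(1/3)*x*(-7^(1/3)*(135*sqrt(163689) + 54619)^(1/3) + 28/(135*sqrt(163689) + 54619)^(1/3))/630) + C3*exp(-x*(28*7^(1/3)/(135*sqrt(163689) + 54619)^(1/3) + 28 + 7^(2/3)*(135*sqrt(163689) + 54619)^(1/3))/630)*cos(sqrt(3)*7^(1/3)*x*(-7^(1/3)*(135*sqrt(163689) + 54619)^(1/3) + 28/(135*sqrt(163689) + 54619)^(1/3))/630) + C4*exp(x*(-14 + 28*7^(1/3)/(135*sqrt(163689) + 54619)^(1/3) + 7^(2/3)*(135*sqrt(163689) + 54619)^(1/3))/315) + 49*x/36


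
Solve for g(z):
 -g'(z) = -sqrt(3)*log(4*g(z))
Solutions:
 -sqrt(3)*Integral(1/(log(_y) + 2*log(2)), (_y, g(z)))/3 = C1 - z


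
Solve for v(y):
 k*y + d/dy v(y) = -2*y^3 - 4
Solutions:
 v(y) = C1 - k*y^2/2 - y^4/2 - 4*y


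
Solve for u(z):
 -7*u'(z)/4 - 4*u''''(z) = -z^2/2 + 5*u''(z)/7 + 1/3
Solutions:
 u(z) = C1 + C2*exp(-42^(1/3)*z*(-(3087 + sqrt(9571569))^(1/3) + 10*42^(1/3)/(3087 + sqrt(9571569))^(1/3))/168)*sin(14^(1/3)*3^(1/6)*z*(30*14^(1/3)/(3087 + sqrt(9571569))^(1/3) + 3^(2/3)*(3087 + sqrt(9571569))^(1/3))/168) + C3*exp(-42^(1/3)*z*(-(3087 + sqrt(9571569))^(1/3) + 10*42^(1/3)/(3087 + sqrt(9571569))^(1/3))/168)*cos(14^(1/3)*3^(1/6)*z*(30*14^(1/3)/(3087 + sqrt(9571569))^(1/3) + 3^(2/3)*(3087 + sqrt(9571569))^(1/3))/168) + C4*exp(42^(1/3)*z*(-(3087 + sqrt(9571569))^(1/3) + 10*42^(1/3)/(3087 + sqrt(9571569))^(1/3))/84) + 2*z^3/21 - 40*z^2/343 - 4804*z/50421


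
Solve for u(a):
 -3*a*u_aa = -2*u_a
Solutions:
 u(a) = C1 + C2*a^(5/3)


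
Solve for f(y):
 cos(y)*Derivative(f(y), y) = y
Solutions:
 f(y) = C1 + Integral(y/cos(y), y)


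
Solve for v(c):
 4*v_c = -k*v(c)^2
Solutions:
 v(c) = 4/(C1 + c*k)


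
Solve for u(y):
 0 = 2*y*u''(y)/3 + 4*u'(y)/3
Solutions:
 u(y) = C1 + C2/y


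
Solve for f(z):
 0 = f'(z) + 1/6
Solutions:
 f(z) = C1 - z/6


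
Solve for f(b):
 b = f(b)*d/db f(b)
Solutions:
 f(b) = -sqrt(C1 + b^2)
 f(b) = sqrt(C1 + b^2)


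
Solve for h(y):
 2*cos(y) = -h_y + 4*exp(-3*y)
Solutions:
 h(y) = C1 - 2*sin(y) - 4*exp(-3*y)/3


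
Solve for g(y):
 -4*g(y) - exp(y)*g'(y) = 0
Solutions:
 g(y) = C1*exp(4*exp(-y))


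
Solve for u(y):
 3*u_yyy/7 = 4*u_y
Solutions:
 u(y) = C1 + C2*exp(-2*sqrt(21)*y/3) + C3*exp(2*sqrt(21)*y/3)


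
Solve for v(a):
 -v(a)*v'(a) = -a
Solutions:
 v(a) = -sqrt(C1 + a^2)
 v(a) = sqrt(C1 + a^2)


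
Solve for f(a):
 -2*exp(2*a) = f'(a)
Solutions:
 f(a) = C1 - exp(2*a)


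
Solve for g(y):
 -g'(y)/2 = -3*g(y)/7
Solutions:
 g(y) = C1*exp(6*y/7)


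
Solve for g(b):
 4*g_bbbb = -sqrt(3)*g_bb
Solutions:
 g(b) = C1 + C2*b + C3*sin(3^(1/4)*b/2) + C4*cos(3^(1/4)*b/2)


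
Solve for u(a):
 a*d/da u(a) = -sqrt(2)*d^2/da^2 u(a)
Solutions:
 u(a) = C1 + C2*erf(2^(1/4)*a/2)


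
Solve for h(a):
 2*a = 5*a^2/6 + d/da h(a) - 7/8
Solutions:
 h(a) = C1 - 5*a^3/18 + a^2 + 7*a/8


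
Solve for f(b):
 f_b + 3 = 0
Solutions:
 f(b) = C1 - 3*b


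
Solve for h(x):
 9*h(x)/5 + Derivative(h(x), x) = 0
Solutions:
 h(x) = C1*exp(-9*x/5)


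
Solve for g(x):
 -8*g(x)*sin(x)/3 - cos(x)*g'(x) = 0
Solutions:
 g(x) = C1*cos(x)^(8/3)


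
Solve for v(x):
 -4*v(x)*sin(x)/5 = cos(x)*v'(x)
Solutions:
 v(x) = C1*cos(x)^(4/5)


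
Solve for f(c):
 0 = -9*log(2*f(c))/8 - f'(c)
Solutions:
 8*Integral(1/(log(_y) + log(2)), (_y, f(c)))/9 = C1 - c


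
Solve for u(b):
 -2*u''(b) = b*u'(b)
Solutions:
 u(b) = C1 + C2*erf(b/2)


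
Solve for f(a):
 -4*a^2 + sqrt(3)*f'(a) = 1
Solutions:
 f(a) = C1 + 4*sqrt(3)*a^3/9 + sqrt(3)*a/3


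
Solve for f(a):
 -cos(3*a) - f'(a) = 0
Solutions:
 f(a) = C1 - sin(3*a)/3


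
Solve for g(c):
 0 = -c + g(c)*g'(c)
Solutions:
 g(c) = -sqrt(C1 + c^2)
 g(c) = sqrt(C1 + c^2)


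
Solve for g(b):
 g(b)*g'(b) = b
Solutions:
 g(b) = -sqrt(C1 + b^2)
 g(b) = sqrt(C1 + b^2)


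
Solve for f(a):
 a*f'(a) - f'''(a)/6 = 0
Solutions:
 f(a) = C1 + Integral(C2*airyai(6^(1/3)*a) + C3*airybi(6^(1/3)*a), a)


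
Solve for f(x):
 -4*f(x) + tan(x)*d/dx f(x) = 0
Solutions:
 f(x) = C1*sin(x)^4


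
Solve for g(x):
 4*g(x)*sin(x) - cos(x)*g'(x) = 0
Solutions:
 g(x) = C1/cos(x)^4


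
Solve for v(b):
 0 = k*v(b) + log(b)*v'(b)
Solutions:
 v(b) = C1*exp(-k*li(b))


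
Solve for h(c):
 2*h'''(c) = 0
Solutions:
 h(c) = C1 + C2*c + C3*c^2


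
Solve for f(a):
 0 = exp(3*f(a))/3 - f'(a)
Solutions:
 f(a) = log(-1/(C1 + a))/3
 f(a) = log((-1/(C1 + a))^(1/3)*(-1 - sqrt(3)*I)/2)
 f(a) = log((-1/(C1 + a))^(1/3)*(-1 + sqrt(3)*I)/2)


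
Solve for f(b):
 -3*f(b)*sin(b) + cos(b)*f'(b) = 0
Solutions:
 f(b) = C1/cos(b)^3


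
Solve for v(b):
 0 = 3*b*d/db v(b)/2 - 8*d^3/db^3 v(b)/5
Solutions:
 v(b) = C1 + Integral(C2*airyai(15^(1/3)*2^(2/3)*b/4) + C3*airybi(15^(1/3)*2^(2/3)*b/4), b)


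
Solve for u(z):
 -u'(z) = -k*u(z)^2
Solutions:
 u(z) = -1/(C1 + k*z)


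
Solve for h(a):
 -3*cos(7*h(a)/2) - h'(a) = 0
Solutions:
 h(a) = -2*asin((C1 + exp(21*a))/(C1 - exp(21*a)))/7 + 2*pi/7
 h(a) = 2*asin((C1 + exp(21*a))/(C1 - exp(21*a)))/7


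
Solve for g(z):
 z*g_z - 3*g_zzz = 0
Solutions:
 g(z) = C1 + Integral(C2*airyai(3^(2/3)*z/3) + C3*airybi(3^(2/3)*z/3), z)


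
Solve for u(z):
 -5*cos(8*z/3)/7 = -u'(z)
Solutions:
 u(z) = C1 + 15*sin(8*z/3)/56


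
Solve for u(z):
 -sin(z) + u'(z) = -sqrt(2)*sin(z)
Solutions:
 u(z) = C1 - cos(z) + sqrt(2)*cos(z)


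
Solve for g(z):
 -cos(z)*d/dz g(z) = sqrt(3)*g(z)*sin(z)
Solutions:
 g(z) = C1*cos(z)^(sqrt(3))


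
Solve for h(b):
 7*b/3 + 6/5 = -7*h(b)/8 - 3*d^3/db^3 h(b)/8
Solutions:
 h(b) = C3*exp(-3^(2/3)*7^(1/3)*b/3) - 8*b/3 + (C1*sin(3^(1/6)*7^(1/3)*b/2) + C2*cos(3^(1/6)*7^(1/3)*b/2))*exp(3^(2/3)*7^(1/3)*b/6) - 48/35


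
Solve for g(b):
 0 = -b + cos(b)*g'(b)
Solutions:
 g(b) = C1 + Integral(b/cos(b), b)


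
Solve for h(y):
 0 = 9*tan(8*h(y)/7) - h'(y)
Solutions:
 h(y) = -7*asin(C1*exp(72*y/7))/8 + 7*pi/8
 h(y) = 7*asin(C1*exp(72*y/7))/8


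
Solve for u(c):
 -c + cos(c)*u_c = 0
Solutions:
 u(c) = C1 + Integral(c/cos(c), c)


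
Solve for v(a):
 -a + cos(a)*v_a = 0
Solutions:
 v(a) = C1 + Integral(a/cos(a), a)


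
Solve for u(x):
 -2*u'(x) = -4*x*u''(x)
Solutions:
 u(x) = C1 + C2*x^(3/2)


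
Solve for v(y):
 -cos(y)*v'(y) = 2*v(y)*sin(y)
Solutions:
 v(y) = C1*cos(y)^2


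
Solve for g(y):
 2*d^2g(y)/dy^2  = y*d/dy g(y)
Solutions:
 g(y) = C1 + C2*erfi(y/2)


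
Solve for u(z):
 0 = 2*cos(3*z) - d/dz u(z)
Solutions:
 u(z) = C1 + 2*sin(3*z)/3


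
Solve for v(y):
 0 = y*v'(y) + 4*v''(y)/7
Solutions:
 v(y) = C1 + C2*erf(sqrt(14)*y/4)


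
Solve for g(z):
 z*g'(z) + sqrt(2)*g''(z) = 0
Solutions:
 g(z) = C1 + C2*erf(2^(1/4)*z/2)


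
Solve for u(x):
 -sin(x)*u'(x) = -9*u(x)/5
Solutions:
 u(x) = C1*(cos(x) - 1)^(9/10)/(cos(x) + 1)^(9/10)


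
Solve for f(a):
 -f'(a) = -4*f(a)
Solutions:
 f(a) = C1*exp(4*a)


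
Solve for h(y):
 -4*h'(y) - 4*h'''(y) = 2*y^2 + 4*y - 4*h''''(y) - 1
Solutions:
 h(y) = C1 + C2*exp(y*(-2^(2/3)*(3*sqrt(93) + 29)^(1/3) - 2*2^(1/3)/(3*sqrt(93) + 29)^(1/3) + 4)/12)*sin(2^(1/3)*sqrt(3)*y*(-2^(1/3)*(3*sqrt(93) + 29)^(1/3) + 2/(3*sqrt(93) + 29)^(1/3))/12) + C3*exp(y*(-2^(2/3)*(3*sqrt(93) + 29)^(1/3) - 2*2^(1/3)/(3*sqrt(93) + 29)^(1/3) + 4)/12)*cos(2^(1/3)*sqrt(3)*y*(-2^(1/3)*(3*sqrt(93) + 29)^(1/3) + 2/(3*sqrt(93) + 29)^(1/3))/12) + C4*exp(y*(2*2^(1/3)/(3*sqrt(93) + 29)^(1/3) + 2 + 2^(2/3)*(3*sqrt(93) + 29)^(1/3))/6) - y^3/6 - y^2/2 + 5*y/4


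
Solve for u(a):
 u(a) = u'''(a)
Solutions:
 u(a) = C3*exp(a) + (C1*sin(sqrt(3)*a/2) + C2*cos(sqrt(3)*a/2))*exp(-a/2)


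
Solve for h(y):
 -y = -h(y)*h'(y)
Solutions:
 h(y) = -sqrt(C1 + y^2)
 h(y) = sqrt(C1 + y^2)


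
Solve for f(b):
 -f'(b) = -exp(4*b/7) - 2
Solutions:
 f(b) = C1 + 2*b + 7*exp(4*b/7)/4


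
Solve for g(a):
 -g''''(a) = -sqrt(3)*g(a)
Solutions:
 g(a) = C1*exp(-3^(1/8)*a) + C2*exp(3^(1/8)*a) + C3*sin(3^(1/8)*a) + C4*cos(3^(1/8)*a)


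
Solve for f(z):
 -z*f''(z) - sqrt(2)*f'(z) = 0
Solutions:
 f(z) = C1 + C2*z^(1 - sqrt(2))


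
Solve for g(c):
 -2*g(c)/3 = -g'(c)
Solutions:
 g(c) = C1*exp(2*c/3)


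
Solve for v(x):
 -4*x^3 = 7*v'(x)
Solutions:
 v(x) = C1 - x^4/7


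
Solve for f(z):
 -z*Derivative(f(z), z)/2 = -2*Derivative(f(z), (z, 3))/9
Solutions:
 f(z) = C1 + Integral(C2*airyai(2^(1/3)*3^(2/3)*z/2) + C3*airybi(2^(1/3)*3^(2/3)*z/2), z)


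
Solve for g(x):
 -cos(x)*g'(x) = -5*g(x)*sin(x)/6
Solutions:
 g(x) = C1/cos(x)^(5/6)


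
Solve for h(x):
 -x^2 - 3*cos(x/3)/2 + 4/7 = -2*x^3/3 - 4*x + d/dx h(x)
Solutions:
 h(x) = C1 + x^4/6 - x^3/3 + 2*x^2 + 4*x/7 - 9*sin(x/3)/2


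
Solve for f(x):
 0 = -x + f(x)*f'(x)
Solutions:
 f(x) = -sqrt(C1 + x^2)
 f(x) = sqrt(C1 + x^2)


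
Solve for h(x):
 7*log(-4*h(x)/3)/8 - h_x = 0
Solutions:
 -8*Integral(1/(log(-_y) - log(3) + 2*log(2)), (_y, h(x)))/7 = C1 - x


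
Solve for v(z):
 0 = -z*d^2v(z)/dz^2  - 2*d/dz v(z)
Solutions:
 v(z) = C1 + C2/z


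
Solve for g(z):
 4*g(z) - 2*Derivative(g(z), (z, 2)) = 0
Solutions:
 g(z) = C1*exp(-sqrt(2)*z) + C2*exp(sqrt(2)*z)


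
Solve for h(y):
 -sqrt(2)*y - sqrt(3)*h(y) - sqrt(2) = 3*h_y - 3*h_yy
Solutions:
 h(y) = C1*exp(y*(3 + sqrt(3)*sqrt(3 + 4*sqrt(3)))/6) + C2*exp(y*(-sqrt(3)*sqrt(3 + 4*sqrt(3)) + 3)/6) - sqrt(6)*y/3 - sqrt(6)/3 + sqrt(2)


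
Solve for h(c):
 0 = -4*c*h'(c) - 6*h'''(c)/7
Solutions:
 h(c) = C1 + Integral(C2*airyai(-14^(1/3)*3^(2/3)*c/3) + C3*airybi(-14^(1/3)*3^(2/3)*c/3), c)


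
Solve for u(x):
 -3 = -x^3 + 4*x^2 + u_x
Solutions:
 u(x) = C1 + x^4/4 - 4*x^3/3 - 3*x


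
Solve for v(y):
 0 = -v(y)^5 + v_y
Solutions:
 v(y) = -(-1/(C1 + 4*y))^(1/4)
 v(y) = (-1/(C1 + 4*y))^(1/4)
 v(y) = -I*(-1/(C1 + 4*y))^(1/4)
 v(y) = I*(-1/(C1 + 4*y))^(1/4)


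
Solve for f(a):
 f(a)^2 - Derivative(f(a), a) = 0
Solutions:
 f(a) = -1/(C1 + a)


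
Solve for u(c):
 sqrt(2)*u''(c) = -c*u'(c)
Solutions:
 u(c) = C1 + C2*erf(2^(1/4)*c/2)


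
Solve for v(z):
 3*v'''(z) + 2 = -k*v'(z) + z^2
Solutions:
 v(z) = C1 + C2*exp(-sqrt(3)*z*sqrt(-k)/3) + C3*exp(sqrt(3)*z*sqrt(-k)/3) + z^3/(3*k) - 2*z/k - 6*z/k^2


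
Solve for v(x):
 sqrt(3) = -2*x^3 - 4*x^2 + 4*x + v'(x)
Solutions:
 v(x) = C1 + x^4/2 + 4*x^3/3 - 2*x^2 + sqrt(3)*x


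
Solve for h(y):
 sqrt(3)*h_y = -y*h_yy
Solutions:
 h(y) = C1 + C2*y^(1 - sqrt(3))


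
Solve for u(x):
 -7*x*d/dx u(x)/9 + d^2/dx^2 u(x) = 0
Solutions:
 u(x) = C1 + C2*erfi(sqrt(14)*x/6)


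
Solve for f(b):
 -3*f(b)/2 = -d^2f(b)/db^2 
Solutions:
 f(b) = C1*exp(-sqrt(6)*b/2) + C2*exp(sqrt(6)*b/2)


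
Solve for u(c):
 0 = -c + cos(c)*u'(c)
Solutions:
 u(c) = C1 + Integral(c/cos(c), c)


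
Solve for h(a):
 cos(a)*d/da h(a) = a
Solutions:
 h(a) = C1 + Integral(a/cos(a), a)


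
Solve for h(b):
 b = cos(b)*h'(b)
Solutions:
 h(b) = C1 + Integral(b/cos(b), b)


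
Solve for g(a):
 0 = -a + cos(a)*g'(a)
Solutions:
 g(a) = C1 + Integral(a/cos(a), a)


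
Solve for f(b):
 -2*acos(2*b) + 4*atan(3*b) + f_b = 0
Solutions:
 f(b) = C1 + 2*b*acos(2*b) - 4*b*atan(3*b) - sqrt(1 - 4*b^2) + 2*log(9*b^2 + 1)/3


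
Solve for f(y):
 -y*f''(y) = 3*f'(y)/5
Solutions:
 f(y) = C1 + C2*y^(2/5)


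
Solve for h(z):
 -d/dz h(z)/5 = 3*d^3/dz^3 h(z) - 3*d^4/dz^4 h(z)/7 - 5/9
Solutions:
 h(z) = C1 + C2*exp(z*(-10^(2/3)*7^(1/3)*(3*sqrt(989) + 499)^(1/3) - 70*10^(1/3)*7^(2/3)/(3*sqrt(989) + 499)^(1/3) + 140)/60)*sin(sqrt(3)*70^(1/3)*z*(-10^(1/3)*(3*sqrt(989) + 499)^(1/3) + 70*7^(1/3)/(3*sqrt(989) + 499)^(1/3))/60) + C3*exp(z*(-10^(2/3)*7^(1/3)*(3*sqrt(989) + 499)^(1/3) - 70*10^(1/3)*7^(2/3)/(3*sqrt(989) + 499)^(1/3) + 140)/60)*cos(sqrt(3)*70^(1/3)*z*(-10^(1/3)*(3*sqrt(989) + 499)^(1/3) + 70*7^(1/3)/(3*sqrt(989) + 499)^(1/3))/60) + C4*exp(z*(70*10^(1/3)*7^(2/3)/(3*sqrt(989) + 499)^(1/3) + 70 + 10^(2/3)*7^(1/3)*(3*sqrt(989) + 499)^(1/3))/30) + 25*z/9


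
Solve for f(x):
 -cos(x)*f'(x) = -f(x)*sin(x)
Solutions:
 f(x) = C1/cos(x)


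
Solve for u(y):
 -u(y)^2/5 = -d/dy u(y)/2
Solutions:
 u(y) = -5/(C1 + 2*y)


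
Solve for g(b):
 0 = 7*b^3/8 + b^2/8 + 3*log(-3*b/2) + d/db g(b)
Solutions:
 g(b) = C1 - 7*b^4/32 - b^3/24 - 3*b*log(-b) + 3*b*(-log(3) + log(2) + 1)


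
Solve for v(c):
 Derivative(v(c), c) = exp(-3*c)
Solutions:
 v(c) = C1 - exp(-3*c)/3


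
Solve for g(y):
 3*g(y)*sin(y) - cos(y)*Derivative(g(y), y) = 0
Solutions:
 g(y) = C1/cos(y)^3


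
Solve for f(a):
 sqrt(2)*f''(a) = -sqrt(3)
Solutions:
 f(a) = C1 + C2*a - sqrt(6)*a^2/4


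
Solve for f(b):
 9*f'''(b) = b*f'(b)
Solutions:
 f(b) = C1 + Integral(C2*airyai(3^(1/3)*b/3) + C3*airybi(3^(1/3)*b/3), b)


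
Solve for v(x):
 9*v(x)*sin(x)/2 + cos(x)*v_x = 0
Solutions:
 v(x) = C1*cos(x)^(9/2)


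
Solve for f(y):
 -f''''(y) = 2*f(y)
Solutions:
 f(y) = (C1*sin(2^(3/4)*y/2) + C2*cos(2^(3/4)*y/2))*exp(-2^(3/4)*y/2) + (C3*sin(2^(3/4)*y/2) + C4*cos(2^(3/4)*y/2))*exp(2^(3/4)*y/2)


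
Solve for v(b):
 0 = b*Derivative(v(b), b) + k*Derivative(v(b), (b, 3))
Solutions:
 v(b) = C1 + Integral(C2*airyai(b*(-1/k)^(1/3)) + C3*airybi(b*(-1/k)^(1/3)), b)


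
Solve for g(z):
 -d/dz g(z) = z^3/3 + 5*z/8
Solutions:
 g(z) = C1 - z^4/12 - 5*z^2/16


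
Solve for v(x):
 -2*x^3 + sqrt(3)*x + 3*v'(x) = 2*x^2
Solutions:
 v(x) = C1 + x^4/6 + 2*x^3/9 - sqrt(3)*x^2/6


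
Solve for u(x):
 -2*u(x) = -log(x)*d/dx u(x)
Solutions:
 u(x) = C1*exp(2*li(x))


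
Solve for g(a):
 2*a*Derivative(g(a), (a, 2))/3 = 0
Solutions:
 g(a) = C1 + C2*a


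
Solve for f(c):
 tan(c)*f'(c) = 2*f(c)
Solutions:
 f(c) = C1*sin(c)^2


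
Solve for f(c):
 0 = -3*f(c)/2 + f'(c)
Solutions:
 f(c) = C1*exp(3*c/2)


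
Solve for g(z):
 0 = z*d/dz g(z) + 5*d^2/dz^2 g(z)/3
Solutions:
 g(z) = C1 + C2*erf(sqrt(30)*z/10)


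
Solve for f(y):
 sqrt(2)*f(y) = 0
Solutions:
 f(y) = 0


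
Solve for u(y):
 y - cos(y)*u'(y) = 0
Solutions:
 u(y) = C1 + Integral(y/cos(y), y)


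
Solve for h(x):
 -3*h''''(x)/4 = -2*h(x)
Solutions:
 h(x) = C1*exp(-6^(3/4)*x/3) + C2*exp(6^(3/4)*x/3) + C3*sin(6^(3/4)*x/3) + C4*cos(6^(3/4)*x/3)


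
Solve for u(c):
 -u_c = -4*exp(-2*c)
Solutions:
 u(c) = C1 - 2*exp(-2*c)


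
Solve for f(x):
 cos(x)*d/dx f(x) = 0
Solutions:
 f(x) = C1


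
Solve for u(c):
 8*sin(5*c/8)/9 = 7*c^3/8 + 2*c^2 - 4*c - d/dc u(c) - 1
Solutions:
 u(c) = C1 + 7*c^4/32 + 2*c^3/3 - 2*c^2 - c + 64*cos(5*c/8)/45


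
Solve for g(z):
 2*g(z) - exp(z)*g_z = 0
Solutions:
 g(z) = C1*exp(-2*exp(-z))


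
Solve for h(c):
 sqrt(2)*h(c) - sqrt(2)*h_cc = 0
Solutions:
 h(c) = C1*exp(-c) + C2*exp(c)


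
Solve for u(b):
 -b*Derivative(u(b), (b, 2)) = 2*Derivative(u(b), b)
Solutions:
 u(b) = C1 + C2/b


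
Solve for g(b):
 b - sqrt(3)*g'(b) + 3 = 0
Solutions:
 g(b) = C1 + sqrt(3)*b^2/6 + sqrt(3)*b


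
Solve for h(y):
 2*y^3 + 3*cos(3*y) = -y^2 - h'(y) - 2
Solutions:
 h(y) = C1 - y^4/2 - y^3/3 - 2*y - sin(3*y)


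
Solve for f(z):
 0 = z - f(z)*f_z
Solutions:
 f(z) = -sqrt(C1 + z^2)
 f(z) = sqrt(C1 + z^2)


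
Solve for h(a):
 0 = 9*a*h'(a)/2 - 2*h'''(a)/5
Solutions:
 h(a) = C1 + Integral(C2*airyai(90^(1/3)*a/2) + C3*airybi(90^(1/3)*a/2), a)


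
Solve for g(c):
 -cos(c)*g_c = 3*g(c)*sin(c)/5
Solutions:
 g(c) = C1*cos(c)^(3/5)


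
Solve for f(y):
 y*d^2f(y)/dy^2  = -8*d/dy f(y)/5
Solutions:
 f(y) = C1 + C2/y^(3/5)


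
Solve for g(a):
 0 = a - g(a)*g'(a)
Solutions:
 g(a) = -sqrt(C1 + a^2)
 g(a) = sqrt(C1 + a^2)


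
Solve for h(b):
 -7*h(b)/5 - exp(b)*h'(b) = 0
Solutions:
 h(b) = C1*exp(7*exp(-b)/5)


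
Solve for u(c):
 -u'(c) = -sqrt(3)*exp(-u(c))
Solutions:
 u(c) = log(C1 + sqrt(3)*c)


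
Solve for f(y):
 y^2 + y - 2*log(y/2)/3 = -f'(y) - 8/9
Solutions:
 f(y) = C1 - y^3/3 - y^2/2 + 2*y*log(y)/3 - 14*y/9 - 2*y*log(2)/3


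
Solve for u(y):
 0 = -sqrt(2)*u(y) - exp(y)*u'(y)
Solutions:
 u(y) = C1*exp(sqrt(2)*exp(-y))


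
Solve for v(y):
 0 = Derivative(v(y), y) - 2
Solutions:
 v(y) = C1 + 2*y


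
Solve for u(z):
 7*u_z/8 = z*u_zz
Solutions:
 u(z) = C1 + C2*z^(15/8)


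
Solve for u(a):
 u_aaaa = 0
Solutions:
 u(a) = C1 + C2*a + C3*a^2 + C4*a^3


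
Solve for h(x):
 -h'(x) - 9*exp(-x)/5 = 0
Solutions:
 h(x) = C1 + 9*exp(-x)/5


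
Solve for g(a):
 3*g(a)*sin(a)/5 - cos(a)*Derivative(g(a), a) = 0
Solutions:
 g(a) = C1/cos(a)^(3/5)


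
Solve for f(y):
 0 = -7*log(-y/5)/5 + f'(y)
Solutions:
 f(y) = C1 + 7*y*log(-y)/5 + 7*y*(-log(5) - 1)/5


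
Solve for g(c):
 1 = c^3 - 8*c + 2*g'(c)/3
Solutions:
 g(c) = C1 - 3*c^4/8 + 6*c^2 + 3*c/2


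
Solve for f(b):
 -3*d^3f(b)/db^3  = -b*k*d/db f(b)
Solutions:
 f(b) = C1 + Integral(C2*airyai(3^(2/3)*b*k^(1/3)/3) + C3*airybi(3^(2/3)*b*k^(1/3)/3), b)


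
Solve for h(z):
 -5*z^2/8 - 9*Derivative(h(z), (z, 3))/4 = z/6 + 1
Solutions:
 h(z) = C1 + C2*z + C3*z^2 - z^5/216 - z^4/324 - 2*z^3/27


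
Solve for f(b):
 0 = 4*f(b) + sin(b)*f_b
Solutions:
 f(b) = C1*(cos(b)^2 + 2*cos(b) + 1)/(cos(b)^2 - 2*cos(b) + 1)


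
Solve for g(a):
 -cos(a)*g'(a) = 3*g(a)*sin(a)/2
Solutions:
 g(a) = C1*cos(a)^(3/2)


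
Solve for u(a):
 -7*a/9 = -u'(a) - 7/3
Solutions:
 u(a) = C1 + 7*a^2/18 - 7*a/3


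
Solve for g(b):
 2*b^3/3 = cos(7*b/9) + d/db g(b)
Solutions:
 g(b) = C1 + b^4/6 - 9*sin(7*b/9)/7


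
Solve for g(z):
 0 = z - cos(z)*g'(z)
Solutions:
 g(z) = C1 + Integral(z/cos(z), z)


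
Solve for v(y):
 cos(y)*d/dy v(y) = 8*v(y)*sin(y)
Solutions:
 v(y) = C1/cos(y)^8


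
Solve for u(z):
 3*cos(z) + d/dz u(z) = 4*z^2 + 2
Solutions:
 u(z) = C1 + 4*z^3/3 + 2*z - 3*sin(z)


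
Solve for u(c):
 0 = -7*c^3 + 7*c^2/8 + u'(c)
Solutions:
 u(c) = C1 + 7*c^4/4 - 7*c^3/24


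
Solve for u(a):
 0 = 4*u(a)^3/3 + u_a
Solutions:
 u(a) = -sqrt(6)*sqrt(-1/(C1 - 4*a))/2
 u(a) = sqrt(6)*sqrt(-1/(C1 - 4*a))/2


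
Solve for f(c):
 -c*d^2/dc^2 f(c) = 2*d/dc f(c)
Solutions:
 f(c) = C1 + C2/c


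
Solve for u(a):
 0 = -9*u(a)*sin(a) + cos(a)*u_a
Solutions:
 u(a) = C1/cos(a)^9


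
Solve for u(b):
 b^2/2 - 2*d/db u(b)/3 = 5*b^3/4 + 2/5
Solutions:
 u(b) = C1 - 15*b^4/32 + b^3/4 - 3*b/5


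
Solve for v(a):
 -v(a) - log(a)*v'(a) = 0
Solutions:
 v(a) = C1*exp(-li(a))


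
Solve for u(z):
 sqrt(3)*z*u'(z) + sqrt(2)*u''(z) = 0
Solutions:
 u(z) = C1 + C2*erf(6^(1/4)*z/2)


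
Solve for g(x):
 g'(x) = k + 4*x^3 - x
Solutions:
 g(x) = C1 + k*x + x^4 - x^2/2


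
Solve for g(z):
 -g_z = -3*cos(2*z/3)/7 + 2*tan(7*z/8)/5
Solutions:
 g(z) = C1 + 16*log(cos(7*z/8))/35 + 9*sin(2*z/3)/14


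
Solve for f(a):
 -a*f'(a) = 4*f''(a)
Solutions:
 f(a) = C1 + C2*erf(sqrt(2)*a/4)


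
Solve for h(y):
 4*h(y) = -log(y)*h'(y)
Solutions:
 h(y) = C1*exp(-4*li(y))


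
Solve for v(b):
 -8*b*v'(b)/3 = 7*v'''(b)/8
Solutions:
 v(b) = C1 + Integral(C2*airyai(-4*21^(2/3)*b/21) + C3*airybi(-4*21^(2/3)*b/21), b)


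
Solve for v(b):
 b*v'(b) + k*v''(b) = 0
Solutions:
 v(b) = C1 + C2*sqrt(k)*erf(sqrt(2)*b*sqrt(1/k)/2)


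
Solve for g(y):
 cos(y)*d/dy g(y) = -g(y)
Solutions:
 g(y) = C1*sqrt(sin(y) - 1)/sqrt(sin(y) + 1)


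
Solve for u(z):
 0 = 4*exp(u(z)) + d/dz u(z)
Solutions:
 u(z) = log(1/(C1 + 4*z))


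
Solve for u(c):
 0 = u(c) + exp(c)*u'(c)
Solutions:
 u(c) = C1*exp(exp(-c))


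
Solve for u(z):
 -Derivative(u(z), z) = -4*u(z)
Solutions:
 u(z) = C1*exp(4*z)


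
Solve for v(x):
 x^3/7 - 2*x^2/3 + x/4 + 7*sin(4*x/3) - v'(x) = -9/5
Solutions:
 v(x) = C1 + x^4/28 - 2*x^3/9 + x^2/8 + 9*x/5 - 21*cos(4*x/3)/4


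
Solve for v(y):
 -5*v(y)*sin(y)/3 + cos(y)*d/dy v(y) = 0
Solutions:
 v(y) = C1/cos(y)^(5/3)


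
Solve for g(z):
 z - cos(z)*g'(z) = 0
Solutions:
 g(z) = C1 + Integral(z/cos(z), z)


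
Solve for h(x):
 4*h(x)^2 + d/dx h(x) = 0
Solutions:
 h(x) = 1/(C1 + 4*x)


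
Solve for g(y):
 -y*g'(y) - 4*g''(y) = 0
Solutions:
 g(y) = C1 + C2*erf(sqrt(2)*y/4)


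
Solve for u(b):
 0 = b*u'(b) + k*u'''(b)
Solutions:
 u(b) = C1 + Integral(C2*airyai(b*(-1/k)^(1/3)) + C3*airybi(b*(-1/k)^(1/3)), b)


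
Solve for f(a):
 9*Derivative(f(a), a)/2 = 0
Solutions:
 f(a) = C1


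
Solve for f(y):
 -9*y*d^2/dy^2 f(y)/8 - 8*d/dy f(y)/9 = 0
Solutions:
 f(y) = C1 + C2*y^(17/81)


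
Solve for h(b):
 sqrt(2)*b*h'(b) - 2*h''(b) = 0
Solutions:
 h(b) = C1 + C2*erfi(2^(1/4)*b/2)


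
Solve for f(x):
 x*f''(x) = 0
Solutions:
 f(x) = C1 + C2*x


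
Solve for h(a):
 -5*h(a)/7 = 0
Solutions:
 h(a) = 0


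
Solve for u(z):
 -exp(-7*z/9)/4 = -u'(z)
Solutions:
 u(z) = C1 - 9*exp(-7*z/9)/28


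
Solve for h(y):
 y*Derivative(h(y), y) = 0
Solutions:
 h(y) = C1


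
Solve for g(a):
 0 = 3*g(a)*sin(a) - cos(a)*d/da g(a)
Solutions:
 g(a) = C1/cos(a)^3


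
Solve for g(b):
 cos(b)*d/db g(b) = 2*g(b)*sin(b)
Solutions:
 g(b) = C1/cos(b)^2


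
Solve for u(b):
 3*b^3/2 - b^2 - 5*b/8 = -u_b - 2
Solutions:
 u(b) = C1 - 3*b^4/8 + b^3/3 + 5*b^2/16 - 2*b


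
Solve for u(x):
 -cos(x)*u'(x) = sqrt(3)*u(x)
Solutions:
 u(x) = C1*(sin(x) - 1)^(sqrt(3)/2)/(sin(x) + 1)^(sqrt(3)/2)


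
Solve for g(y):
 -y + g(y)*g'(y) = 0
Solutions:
 g(y) = -sqrt(C1 + y^2)
 g(y) = sqrt(C1 + y^2)


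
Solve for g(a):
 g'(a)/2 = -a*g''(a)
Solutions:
 g(a) = C1 + C2*sqrt(a)


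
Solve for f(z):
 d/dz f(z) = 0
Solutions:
 f(z) = C1


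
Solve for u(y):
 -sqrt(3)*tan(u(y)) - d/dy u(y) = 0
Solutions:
 u(y) = pi - asin(C1*exp(-sqrt(3)*y))
 u(y) = asin(C1*exp(-sqrt(3)*y))


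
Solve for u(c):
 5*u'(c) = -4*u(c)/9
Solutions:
 u(c) = C1*exp(-4*c/45)


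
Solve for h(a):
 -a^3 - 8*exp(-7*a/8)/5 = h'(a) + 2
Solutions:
 h(a) = C1 - a^4/4 - 2*a + 64*exp(-7*a/8)/35


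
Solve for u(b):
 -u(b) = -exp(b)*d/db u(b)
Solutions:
 u(b) = C1*exp(-exp(-b))


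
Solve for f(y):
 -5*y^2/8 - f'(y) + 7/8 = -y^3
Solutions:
 f(y) = C1 + y^4/4 - 5*y^3/24 + 7*y/8


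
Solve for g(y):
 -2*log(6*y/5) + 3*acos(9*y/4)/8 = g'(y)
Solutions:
 g(y) = C1 - 2*y*log(y) + 3*y*acos(9*y/4)/8 - 2*y*log(6) + 2*y + 2*y*log(5) - sqrt(16 - 81*y^2)/24


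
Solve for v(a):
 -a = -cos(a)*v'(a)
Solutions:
 v(a) = C1 + Integral(a/cos(a), a)


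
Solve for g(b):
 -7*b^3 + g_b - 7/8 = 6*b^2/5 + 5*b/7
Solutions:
 g(b) = C1 + 7*b^4/4 + 2*b^3/5 + 5*b^2/14 + 7*b/8


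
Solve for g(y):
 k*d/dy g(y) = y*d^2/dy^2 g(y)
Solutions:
 g(y) = C1 + y^(re(k) + 1)*(C2*sin(log(y)*Abs(im(k))) + C3*cos(log(y)*im(k)))


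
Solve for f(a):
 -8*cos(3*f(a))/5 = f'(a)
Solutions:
 8*a/5 - log(sin(3*f(a)) - 1)/6 + log(sin(3*f(a)) + 1)/6 = C1


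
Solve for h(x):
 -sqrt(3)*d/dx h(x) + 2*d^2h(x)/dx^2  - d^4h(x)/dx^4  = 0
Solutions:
 h(x) = C1 + C4*exp(-sqrt(3)*x) + (C2*sin(x/2) + C3*cos(x/2))*exp(sqrt(3)*x/2)


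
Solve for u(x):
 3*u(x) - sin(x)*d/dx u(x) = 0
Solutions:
 u(x) = C1*(cos(x) - 1)^(3/2)/(cos(x) + 1)^(3/2)


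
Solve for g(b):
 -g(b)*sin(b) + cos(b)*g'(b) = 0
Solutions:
 g(b) = C1/cos(b)


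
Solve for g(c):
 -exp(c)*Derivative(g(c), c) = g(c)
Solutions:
 g(c) = C1*exp(exp(-c))


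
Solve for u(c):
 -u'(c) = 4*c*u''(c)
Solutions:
 u(c) = C1 + C2*c^(3/4)


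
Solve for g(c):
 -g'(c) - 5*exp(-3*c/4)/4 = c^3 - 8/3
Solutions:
 g(c) = C1 - c^4/4 + 8*c/3 + 5*exp(-3*c/4)/3


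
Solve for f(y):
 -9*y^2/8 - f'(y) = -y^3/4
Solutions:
 f(y) = C1 + y^4/16 - 3*y^3/8


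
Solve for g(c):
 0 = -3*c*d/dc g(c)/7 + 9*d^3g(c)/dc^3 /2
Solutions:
 g(c) = C1 + Integral(C2*airyai(2^(1/3)*21^(2/3)*c/21) + C3*airybi(2^(1/3)*21^(2/3)*c/21), c)


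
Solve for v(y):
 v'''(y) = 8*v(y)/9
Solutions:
 v(y) = C3*exp(2*3^(1/3)*y/3) + (C1*sin(3^(5/6)*y/3) + C2*cos(3^(5/6)*y/3))*exp(-3^(1/3)*y/3)


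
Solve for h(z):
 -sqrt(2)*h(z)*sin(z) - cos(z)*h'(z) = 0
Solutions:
 h(z) = C1*cos(z)^(sqrt(2))


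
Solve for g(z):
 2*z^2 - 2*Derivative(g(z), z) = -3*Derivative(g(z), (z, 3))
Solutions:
 g(z) = C1 + C2*exp(-sqrt(6)*z/3) + C3*exp(sqrt(6)*z/3) + z^3/3 + 3*z


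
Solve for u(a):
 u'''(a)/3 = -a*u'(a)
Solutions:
 u(a) = C1 + Integral(C2*airyai(-3^(1/3)*a) + C3*airybi(-3^(1/3)*a), a)


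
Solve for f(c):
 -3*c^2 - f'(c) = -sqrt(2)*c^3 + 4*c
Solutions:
 f(c) = C1 + sqrt(2)*c^4/4 - c^3 - 2*c^2


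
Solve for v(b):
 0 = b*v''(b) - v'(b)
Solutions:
 v(b) = C1 + C2*b^2


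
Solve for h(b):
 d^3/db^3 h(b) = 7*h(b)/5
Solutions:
 h(b) = C3*exp(5^(2/3)*7^(1/3)*b/5) + (C1*sin(sqrt(3)*5^(2/3)*7^(1/3)*b/10) + C2*cos(sqrt(3)*5^(2/3)*7^(1/3)*b/10))*exp(-5^(2/3)*7^(1/3)*b/10)


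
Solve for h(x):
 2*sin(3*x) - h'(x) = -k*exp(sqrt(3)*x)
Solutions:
 h(x) = C1 + sqrt(3)*k*exp(sqrt(3)*x)/3 - 2*cos(3*x)/3


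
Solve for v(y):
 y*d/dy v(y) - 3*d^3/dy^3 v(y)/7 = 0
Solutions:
 v(y) = C1 + Integral(C2*airyai(3^(2/3)*7^(1/3)*y/3) + C3*airybi(3^(2/3)*7^(1/3)*y/3), y)


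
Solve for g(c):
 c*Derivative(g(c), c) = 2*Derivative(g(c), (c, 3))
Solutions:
 g(c) = C1 + Integral(C2*airyai(2^(2/3)*c/2) + C3*airybi(2^(2/3)*c/2), c)


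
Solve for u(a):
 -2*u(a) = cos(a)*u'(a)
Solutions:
 u(a) = C1*(sin(a) - 1)/(sin(a) + 1)


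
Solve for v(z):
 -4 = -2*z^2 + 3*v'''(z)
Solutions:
 v(z) = C1 + C2*z + C3*z^2 + z^5/90 - 2*z^3/9


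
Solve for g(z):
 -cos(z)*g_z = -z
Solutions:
 g(z) = C1 + Integral(z/cos(z), z)


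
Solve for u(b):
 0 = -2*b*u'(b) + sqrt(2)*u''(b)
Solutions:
 u(b) = C1 + C2*erfi(2^(3/4)*b/2)


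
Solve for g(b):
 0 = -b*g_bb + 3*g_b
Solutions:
 g(b) = C1 + C2*b^4


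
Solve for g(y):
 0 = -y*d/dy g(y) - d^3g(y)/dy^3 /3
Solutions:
 g(y) = C1 + Integral(C2*airyai(-3^(1/3)*y) + C3*airybi(-3^(1/3)*y), y)


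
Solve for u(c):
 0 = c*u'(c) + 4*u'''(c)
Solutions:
 u(c) = C1 + Integral(C2*airyai(-2^(1/3)*c/2) + C3*airybi(-2^(1/3)*c/2), c)


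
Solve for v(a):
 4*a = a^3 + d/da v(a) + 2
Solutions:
 v(a) = C1 - a^4/4 + 2*a^2 - 2*a


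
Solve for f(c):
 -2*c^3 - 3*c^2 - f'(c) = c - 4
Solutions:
 f(c) = C1 - c^4/2 - c^3 - c^2/2 + 4*c


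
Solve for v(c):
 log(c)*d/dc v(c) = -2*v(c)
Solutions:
 v(c) = C1*exp(-2*li(c))


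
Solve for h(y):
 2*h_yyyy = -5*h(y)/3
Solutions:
 h(y) = (C1*sin(10^(1/4)*3^(3/4)*y/6) + C2*cos(10^(1/4)*3^(3/4)*y/6))*exp(-10^(1/4)*3^(3/4)*y/6) + (C3*sin(10^(1/4)*3^(3/4)*y/6) + C4*cos(10^(1/4)*3^(3/4)*y/6))*exp(10^(1/4)*3^(3/4)*y/6)


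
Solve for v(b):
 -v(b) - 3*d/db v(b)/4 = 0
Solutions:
 v(b) = C1*exp(-4*b/3)


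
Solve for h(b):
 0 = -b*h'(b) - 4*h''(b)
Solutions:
 h(b) = C1 + C2*erf(sqrt(2)*b/4)


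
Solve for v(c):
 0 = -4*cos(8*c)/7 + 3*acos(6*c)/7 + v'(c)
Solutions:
 v(c) = C1 - 3*c*acos(6*c)/7 + sqrt(1 - 36*c^2)/14 + sin(8*c)/14


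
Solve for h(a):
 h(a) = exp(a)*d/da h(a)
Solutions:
 h(a) = C1*exp(-exp(-a))


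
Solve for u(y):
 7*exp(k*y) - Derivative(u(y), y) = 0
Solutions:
 u(y) = C1 + 7*exp(k*y)/k


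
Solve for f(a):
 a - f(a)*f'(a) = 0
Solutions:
 f(a) = -sqrt(C1 + a^2)
 f(a) = sqrt(C1 + a^2)
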